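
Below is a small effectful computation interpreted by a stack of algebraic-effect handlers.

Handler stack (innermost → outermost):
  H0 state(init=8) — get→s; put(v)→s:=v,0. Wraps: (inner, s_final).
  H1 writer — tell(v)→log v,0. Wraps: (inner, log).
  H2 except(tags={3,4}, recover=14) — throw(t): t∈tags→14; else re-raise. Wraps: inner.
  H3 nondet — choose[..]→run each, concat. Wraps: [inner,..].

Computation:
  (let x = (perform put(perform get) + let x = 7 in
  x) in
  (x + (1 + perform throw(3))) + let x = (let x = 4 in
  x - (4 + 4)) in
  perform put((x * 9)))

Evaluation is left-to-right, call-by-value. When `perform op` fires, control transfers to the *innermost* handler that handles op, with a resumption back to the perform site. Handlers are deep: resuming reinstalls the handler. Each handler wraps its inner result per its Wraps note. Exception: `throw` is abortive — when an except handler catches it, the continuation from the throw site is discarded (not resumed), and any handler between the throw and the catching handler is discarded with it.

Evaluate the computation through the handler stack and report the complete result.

Answer: [14]

Step-by-step:
get @ H0 ⇒ 8
put(8) @ H0 ⇒ s:=8
throw(3) @ H2 caught ⇒ 14
H3 returns [14]
= [14]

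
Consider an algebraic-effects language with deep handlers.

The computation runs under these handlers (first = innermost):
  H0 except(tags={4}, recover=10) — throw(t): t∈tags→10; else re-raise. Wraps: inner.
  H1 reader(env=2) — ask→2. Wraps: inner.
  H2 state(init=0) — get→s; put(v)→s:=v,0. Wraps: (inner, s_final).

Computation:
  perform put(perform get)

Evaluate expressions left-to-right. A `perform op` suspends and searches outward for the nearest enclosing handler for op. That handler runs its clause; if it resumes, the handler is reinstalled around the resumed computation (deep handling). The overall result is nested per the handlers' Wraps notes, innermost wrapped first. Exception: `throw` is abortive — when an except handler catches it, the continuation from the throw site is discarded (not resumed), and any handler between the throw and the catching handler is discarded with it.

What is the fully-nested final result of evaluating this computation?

Answer: (0, 0)

Working:
get @ H2 ⇒ 0
put(0) @ H2 ⇒ s:=0
H0 returns 0
H1 returns 0
H2 returns (0, 0)
= (0, 0)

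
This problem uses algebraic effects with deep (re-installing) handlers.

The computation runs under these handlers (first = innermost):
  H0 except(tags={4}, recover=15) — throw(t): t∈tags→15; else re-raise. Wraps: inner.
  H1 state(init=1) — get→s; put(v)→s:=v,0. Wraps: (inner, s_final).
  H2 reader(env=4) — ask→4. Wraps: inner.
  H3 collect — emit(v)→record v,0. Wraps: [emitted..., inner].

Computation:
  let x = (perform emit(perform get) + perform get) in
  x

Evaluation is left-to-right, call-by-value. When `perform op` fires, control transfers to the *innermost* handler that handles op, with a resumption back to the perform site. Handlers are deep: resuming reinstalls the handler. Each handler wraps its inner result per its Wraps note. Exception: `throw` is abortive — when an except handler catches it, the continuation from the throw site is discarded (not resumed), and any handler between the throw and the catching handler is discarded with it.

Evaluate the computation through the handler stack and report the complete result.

Answer: [1, (1, 1)]

Step-by-step:
get @ H1 ⇒ 1
emit(1) @ H3 ⇒ out+=1
get @ H1 ⇒ 1
H0 returns 1
H1 returns (1, 1)
H2 returns (1, 1)
H3 returns [1, (1, 1)]
= [1, (1, 1)]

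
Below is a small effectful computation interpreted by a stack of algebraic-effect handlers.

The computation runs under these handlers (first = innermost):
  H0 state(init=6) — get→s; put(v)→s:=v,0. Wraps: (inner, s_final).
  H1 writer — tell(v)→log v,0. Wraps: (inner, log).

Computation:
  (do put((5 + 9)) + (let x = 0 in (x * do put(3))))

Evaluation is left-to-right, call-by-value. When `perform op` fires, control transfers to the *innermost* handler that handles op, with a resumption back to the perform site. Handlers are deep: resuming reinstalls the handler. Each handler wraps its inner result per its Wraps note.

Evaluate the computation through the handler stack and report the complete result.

Answer: ((0, 3), ())

Step-by-step:
put(14) @ H0 ⇒ s:=14
put(3) @ H0 ⇒ s:=3
H0 returns (0, 3)
H1 returns ((0, 3), ())
= ((0, 3), ())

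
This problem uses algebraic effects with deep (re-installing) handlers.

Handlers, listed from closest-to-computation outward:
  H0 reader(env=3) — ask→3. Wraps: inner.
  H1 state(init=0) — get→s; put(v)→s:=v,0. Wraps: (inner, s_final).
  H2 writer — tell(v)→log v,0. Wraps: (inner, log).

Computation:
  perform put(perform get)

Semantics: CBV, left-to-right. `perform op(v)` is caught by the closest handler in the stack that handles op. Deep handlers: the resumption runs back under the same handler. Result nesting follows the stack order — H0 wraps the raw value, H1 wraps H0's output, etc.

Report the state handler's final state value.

Step-by-step:
get @ H1 ⇒ 0
put(0) @ H1 ⇒ s:=0
H0 returns 0
H1 returns (0, 0)
H2 returns ((0, 0), ())
= ((0, 0), ())

Answer: 0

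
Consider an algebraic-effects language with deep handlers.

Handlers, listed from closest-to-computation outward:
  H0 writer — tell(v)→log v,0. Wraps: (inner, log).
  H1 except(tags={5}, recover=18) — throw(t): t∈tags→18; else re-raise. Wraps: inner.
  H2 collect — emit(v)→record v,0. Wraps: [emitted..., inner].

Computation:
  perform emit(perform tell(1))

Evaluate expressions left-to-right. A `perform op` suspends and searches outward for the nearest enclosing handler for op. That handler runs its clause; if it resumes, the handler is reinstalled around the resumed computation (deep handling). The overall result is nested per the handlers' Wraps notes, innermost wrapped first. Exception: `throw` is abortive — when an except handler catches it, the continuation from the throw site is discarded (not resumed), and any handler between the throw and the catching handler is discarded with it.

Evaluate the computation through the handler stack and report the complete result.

Answer: [0, (0, (1))]

Working:
tell(1) @ H0 ⇒ log+=1
emit(0) @ H2 ⇒ out+=0
H0 returns (0, (1))
H1 returns (0, (1))
H2 returns [0, (0, (1))]
= [0, (0, (1))]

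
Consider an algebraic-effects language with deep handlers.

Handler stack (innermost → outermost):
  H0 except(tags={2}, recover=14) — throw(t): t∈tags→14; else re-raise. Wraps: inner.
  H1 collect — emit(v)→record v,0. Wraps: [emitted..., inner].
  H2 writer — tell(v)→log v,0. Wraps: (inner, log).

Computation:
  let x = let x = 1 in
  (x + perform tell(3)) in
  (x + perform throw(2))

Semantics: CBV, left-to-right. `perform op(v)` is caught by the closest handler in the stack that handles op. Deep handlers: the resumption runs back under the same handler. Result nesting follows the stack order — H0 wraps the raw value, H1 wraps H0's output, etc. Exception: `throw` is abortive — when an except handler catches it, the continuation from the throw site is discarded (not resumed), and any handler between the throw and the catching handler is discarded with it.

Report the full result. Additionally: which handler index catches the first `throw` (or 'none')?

Working:
tell(3) @ H2 ⇒ log+=3
throw(2) @ H0 caught ⇒ 14
H1 returns [14]
H2 returns ([14], (3))
= ([14], (3))

Answer: ([14], (3)) ; first throw caught by: H0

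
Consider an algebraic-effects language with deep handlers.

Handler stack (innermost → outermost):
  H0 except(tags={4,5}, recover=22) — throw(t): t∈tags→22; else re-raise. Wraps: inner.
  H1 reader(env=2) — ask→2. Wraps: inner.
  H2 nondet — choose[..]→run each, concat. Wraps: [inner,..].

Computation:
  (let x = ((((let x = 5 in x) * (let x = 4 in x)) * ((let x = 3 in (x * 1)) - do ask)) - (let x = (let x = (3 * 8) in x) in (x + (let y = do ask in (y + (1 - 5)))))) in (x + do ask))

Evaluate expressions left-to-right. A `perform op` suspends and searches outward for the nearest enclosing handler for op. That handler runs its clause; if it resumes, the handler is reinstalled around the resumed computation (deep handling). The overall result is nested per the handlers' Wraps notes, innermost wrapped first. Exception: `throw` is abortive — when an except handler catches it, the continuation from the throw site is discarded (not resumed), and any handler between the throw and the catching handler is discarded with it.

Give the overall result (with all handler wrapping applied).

Answer: [0]

Step-by-step:
ask @ H1 ⇒ 2
ask @ H1 ⇒ 2
ask @ H1 ⇒ 2
H0 returns 0
H1 returns 0
H2 returns [0]
= [0]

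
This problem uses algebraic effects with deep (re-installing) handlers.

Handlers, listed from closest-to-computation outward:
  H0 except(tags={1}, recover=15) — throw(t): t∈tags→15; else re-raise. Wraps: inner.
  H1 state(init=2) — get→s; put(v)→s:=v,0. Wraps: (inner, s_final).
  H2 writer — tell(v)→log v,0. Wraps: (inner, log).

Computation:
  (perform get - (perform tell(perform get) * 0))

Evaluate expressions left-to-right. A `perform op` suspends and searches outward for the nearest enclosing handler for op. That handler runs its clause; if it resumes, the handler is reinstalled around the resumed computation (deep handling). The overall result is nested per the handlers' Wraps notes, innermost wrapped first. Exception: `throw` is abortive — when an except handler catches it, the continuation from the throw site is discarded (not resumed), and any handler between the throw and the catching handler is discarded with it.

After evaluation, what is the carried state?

Answer: 2

Step-by-step:
get @ H1 ⇒ 2
get @ H1 ⇒ 2
tell(2) @ H2 ⇒ log+=2
H0 returns 2
H1 returns (2, 2)
H2 returns ((2, 2), (2))
= ((2, 2), (2))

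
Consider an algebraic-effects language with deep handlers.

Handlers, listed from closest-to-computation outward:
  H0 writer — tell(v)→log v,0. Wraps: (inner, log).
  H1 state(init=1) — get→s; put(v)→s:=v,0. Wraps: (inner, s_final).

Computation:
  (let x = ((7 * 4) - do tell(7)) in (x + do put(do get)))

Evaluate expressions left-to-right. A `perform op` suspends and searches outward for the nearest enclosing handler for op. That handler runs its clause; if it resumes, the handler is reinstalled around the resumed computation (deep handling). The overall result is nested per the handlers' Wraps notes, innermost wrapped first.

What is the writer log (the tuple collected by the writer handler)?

Answer: (7)

Step-by-step:
tell(7) @ H0 ⇒ log+=7
get @ H1 ⇒ 1
put(1) @ H1 ⇒ s:=1
H0 returns (28, (7))
H1 returns ((28, (7)), 1)
= ((28, (7)), 1)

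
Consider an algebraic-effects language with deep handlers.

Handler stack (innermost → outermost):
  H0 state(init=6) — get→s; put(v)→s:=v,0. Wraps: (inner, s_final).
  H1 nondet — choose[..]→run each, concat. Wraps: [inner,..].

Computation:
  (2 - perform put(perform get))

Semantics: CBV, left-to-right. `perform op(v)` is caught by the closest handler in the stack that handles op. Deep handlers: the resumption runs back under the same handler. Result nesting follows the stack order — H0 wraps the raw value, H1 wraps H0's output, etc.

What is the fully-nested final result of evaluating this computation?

Working:
get @ H0 ⇒ 6
put(6) @ H0 ⇒ s:=6
H0 returns (2, 6)
H1 returns [(2, 6)]
= [(2, 6)]

Answer: [(2, 6)]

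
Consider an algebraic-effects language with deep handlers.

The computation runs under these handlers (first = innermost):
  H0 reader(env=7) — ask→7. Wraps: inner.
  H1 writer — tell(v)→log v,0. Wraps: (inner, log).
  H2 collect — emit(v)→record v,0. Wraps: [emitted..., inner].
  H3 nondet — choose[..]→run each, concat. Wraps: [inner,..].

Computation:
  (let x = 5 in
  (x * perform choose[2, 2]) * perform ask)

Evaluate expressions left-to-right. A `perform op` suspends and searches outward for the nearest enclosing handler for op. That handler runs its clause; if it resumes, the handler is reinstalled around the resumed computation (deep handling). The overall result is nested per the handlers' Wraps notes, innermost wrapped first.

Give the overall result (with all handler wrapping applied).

Answer: [[(70, ())], [(70, ())]]

Working:
choose[2, 2] @ H3
  branch[0] choose=2:
    ask @ H0 ⇒ 7
    H0 returns 70
    H1 returns (70, ())
    H2 returns [(70, ())]
    H3 returns [[(70, ())]]
  branch[1] choose=2:
    ask @ H0 ⇒ 7
    H0 returns 70
    H1 returns (70, ())
    H2 returns [(70, ())]
    H3 returns [[(70, ())]]
= [[(70, ())], [(70, ())]]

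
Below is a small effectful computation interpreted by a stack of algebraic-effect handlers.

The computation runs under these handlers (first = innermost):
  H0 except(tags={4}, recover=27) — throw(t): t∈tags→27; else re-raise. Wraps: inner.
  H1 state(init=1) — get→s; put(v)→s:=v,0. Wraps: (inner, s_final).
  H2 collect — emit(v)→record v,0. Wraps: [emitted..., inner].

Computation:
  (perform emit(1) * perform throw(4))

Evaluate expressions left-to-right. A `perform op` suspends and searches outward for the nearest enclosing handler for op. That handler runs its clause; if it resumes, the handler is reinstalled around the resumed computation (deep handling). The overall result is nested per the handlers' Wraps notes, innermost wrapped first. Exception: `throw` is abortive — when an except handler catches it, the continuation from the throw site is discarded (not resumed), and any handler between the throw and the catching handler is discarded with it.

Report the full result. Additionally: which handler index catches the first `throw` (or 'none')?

Answer: [1, (27, 1)] ; first throw caught by: H0

Step-by-step:
emit(1) @ H2 ⇒ out+=1
throw(4) @ H0 caught ⇒ 27
H1 returns (27, 1)
H2 returns [1, (27, 1)]
= [1, (27, 1)]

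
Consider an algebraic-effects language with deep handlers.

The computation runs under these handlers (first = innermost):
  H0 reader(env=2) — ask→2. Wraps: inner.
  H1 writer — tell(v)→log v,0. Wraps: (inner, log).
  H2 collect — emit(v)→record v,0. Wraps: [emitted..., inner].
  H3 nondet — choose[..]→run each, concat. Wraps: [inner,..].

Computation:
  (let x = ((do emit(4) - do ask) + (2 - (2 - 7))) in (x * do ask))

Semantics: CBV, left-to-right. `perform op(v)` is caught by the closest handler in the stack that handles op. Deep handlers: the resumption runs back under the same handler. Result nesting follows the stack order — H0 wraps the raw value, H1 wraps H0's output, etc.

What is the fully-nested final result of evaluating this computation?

Answer: [[4, (10, ())]]

Step-by-step:
emit(4) @ H2 ⇒ out+=4
ask @ H0 ⇒ 2
ask @ H0 ⇒ 2
H0 returns 10
H1 returns (10, ())
H2 returns [4, (10, ())]
H3 returns [[4, (10, ())]]
= [[4, (10, ())]]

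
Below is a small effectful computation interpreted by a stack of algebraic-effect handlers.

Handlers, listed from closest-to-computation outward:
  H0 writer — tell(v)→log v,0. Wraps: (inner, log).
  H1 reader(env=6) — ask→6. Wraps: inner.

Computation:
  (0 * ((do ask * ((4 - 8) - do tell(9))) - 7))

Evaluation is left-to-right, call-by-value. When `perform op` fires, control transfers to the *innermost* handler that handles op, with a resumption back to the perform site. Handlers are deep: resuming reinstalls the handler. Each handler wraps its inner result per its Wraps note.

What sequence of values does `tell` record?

Step-by-step:
ask @ H1 ⇒ 6
tell(9) @ H0 ⇒ log+=9
H0 returns (0, (9))
H1 returns (0, (9))
= (0, (9))

Answer: (9)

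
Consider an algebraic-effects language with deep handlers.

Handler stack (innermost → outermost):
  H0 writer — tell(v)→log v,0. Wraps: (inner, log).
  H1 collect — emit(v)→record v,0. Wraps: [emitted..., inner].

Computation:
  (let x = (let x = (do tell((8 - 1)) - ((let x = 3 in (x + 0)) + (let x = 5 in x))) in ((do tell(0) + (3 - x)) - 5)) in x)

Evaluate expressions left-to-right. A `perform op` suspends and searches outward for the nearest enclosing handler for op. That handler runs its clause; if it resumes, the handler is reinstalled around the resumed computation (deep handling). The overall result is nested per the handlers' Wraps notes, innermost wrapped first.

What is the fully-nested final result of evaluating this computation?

Answer: [(6, (7, 0))]

Evaluation trace:
tell(7) @ H0 ⇒ log+=7
tell(0) @ H0 ⇒ log+=0
H0 returns (6, (7, 0))
H1 returns [(6, (7, 0))]
= [(6, (7, 0))]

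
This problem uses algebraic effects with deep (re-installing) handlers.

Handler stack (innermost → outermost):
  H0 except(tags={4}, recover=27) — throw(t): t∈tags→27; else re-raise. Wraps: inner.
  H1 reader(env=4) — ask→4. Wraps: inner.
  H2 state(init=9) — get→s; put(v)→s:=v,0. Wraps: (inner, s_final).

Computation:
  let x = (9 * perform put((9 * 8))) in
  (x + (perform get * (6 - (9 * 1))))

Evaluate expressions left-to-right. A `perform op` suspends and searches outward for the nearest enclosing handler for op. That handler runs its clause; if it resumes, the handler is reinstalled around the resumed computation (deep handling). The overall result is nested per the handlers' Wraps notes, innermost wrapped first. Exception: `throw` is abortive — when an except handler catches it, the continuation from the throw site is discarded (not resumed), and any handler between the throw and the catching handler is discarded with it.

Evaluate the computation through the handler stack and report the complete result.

Answer: (-216, 72)

Step-by-step:
put(72) @ H2 ⇒ s:=72
get @ H2 ⇒ 72
H0 returns -216
H1 returns -216
H2 returns (-216, 72)
= (-216, 72)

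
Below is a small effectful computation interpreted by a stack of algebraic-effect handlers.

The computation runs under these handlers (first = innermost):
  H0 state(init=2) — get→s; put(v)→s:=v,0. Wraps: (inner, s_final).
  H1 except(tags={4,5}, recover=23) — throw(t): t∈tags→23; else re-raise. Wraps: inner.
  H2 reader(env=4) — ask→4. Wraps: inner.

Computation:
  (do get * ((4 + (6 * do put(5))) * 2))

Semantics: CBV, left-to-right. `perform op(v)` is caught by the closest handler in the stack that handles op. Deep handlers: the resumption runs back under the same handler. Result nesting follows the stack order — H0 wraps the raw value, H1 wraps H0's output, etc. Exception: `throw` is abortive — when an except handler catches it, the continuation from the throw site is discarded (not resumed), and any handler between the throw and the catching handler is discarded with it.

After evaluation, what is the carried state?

Step-by-step:
get @ H0 ⇒ 2
put(5) @ H0 ⇒ s:=5
H0 returns (16, 5)
H1 returns (16, 5)
H2 returns (16, 5)
= (16, 5)

Answer: 5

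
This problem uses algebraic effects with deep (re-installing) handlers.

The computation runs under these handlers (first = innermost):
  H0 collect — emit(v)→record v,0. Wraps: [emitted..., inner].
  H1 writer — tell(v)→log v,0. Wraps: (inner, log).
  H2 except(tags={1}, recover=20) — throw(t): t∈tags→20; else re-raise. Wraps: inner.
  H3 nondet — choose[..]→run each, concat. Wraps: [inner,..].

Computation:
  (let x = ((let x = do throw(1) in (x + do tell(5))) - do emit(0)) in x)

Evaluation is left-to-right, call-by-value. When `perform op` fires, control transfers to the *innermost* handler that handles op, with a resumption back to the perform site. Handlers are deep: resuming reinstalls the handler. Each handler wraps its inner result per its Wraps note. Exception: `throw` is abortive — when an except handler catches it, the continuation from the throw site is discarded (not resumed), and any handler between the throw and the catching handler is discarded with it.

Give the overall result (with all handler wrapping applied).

Evaluation trace:
throw(1) @ H2 caught ⇒ 20
H3 returns [20]
= [20]

Answer: [20]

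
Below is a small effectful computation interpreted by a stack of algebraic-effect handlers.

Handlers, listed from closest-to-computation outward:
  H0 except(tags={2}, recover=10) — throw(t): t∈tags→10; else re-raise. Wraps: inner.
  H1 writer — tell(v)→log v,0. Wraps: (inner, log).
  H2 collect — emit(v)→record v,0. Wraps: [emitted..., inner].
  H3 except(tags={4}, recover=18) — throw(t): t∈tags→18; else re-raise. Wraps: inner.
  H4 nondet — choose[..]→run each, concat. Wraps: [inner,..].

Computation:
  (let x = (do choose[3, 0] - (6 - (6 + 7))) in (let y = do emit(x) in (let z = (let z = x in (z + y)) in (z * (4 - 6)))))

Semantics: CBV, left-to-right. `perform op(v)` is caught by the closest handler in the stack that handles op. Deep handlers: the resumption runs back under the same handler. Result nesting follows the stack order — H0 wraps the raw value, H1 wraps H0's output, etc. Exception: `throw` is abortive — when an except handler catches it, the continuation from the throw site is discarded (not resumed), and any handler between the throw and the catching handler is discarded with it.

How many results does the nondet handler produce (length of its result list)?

Answer: 2

Step-by-step:
choose[3, 0] @ H4
  branch[0] choose=3:
    emit(10) @ H2 ⇒ out+=10
    H0 returns -20
    H1 returns (-20, ())
    H2 returns [10, (-20, ())]
    H3 returns [10, (-20, ())]
    H4 returns [[10, (-20, ())]]
  branch[1] choose=0:
    emit(7) @ H2 ⇒ out+=7
    H0 returns -14
    H1 returns (-14, ())
    H2 returns [7, (-14, ())]
    H3 returns [7, (-14, ())]
    H4 returns [[7, (-14, ())]]
= [[10, (-20, ())], [7, (-14, ())]]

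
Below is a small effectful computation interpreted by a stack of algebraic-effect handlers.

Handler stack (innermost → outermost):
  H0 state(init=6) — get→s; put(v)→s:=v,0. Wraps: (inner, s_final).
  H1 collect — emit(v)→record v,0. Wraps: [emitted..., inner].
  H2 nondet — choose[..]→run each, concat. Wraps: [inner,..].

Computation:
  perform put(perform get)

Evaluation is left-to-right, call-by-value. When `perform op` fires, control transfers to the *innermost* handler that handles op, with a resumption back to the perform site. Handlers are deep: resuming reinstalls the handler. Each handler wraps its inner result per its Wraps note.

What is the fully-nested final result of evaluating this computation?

Answer: [[(0, 6)]]

Working:
get @ H0 ⇒ 6
put(6) @ H0 ⇒ s:=6
H0 returns (0, 6)
H1 returns [(0, 6)]
H2 returns [[(0, 6)]]
= [[(0, 6)]]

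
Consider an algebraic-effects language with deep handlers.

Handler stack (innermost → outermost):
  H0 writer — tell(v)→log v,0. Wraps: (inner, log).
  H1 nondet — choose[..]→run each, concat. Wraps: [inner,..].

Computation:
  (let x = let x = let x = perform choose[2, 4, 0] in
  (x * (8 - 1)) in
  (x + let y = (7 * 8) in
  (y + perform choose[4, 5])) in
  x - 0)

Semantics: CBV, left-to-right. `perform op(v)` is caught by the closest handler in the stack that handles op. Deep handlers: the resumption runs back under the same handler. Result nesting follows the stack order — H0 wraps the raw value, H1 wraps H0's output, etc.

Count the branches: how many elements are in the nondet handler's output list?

Answer: 6

Step-by-step:
choose[2, 4, 0] @ H1
  branch[0] choose=2:
    choose[4, 5] @ H1
      branch[0] choose=4:
        H0 returns (74, ())
        H1 returns [(74, ())]
      branch[1] choose=5:
        H0 returns (75, ())
        H1 returns [(75, ())]
  branch[1] choose=4:
    choose[4, 5] @ H1
      branch[0] choose=4:
        H0 returns (88, ())
        H1 returns [(88, ())]
      branch[1] choose=5:
        H0 returns (89, ())
        H1 returns [(89, ())]
  branch[2] choose=0:
    choose[4, 5] @ H1
      branch[0] choose=4:
        H0 returns (60, ())
        H1 returns [(60, ())]
      branch[1] choose=5:
        H0 returns (61, ())
        H1 returns [(61, ())]
= [(74, ()), (75, ()), (88, ()), (89, ()), (60, ()), (61, ())]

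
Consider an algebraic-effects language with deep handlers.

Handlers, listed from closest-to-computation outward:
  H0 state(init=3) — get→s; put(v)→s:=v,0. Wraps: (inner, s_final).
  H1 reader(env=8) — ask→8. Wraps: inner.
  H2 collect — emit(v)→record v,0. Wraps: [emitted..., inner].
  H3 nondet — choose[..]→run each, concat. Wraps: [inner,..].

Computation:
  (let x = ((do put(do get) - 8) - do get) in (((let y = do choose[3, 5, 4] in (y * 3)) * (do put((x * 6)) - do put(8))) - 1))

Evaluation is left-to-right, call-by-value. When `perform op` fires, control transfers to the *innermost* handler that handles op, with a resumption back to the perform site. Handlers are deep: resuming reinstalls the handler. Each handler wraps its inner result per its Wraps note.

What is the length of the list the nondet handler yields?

Working:
get @ H0 ⇒ 3
put(3) @ H0 ⇒ s:=3
get @ H0 ⇒ 3
choose[3, 5, 4] @ H3
  branch[0] choose=3:
    put(-66) @ H0 ⇒ s:=-66
    put(8) @ H0 ⇒ s:=8
    H0 returns (-1, 8)
    H1 returns (-1, 8)
    H2 returns [(-1, 8)]
    H3 returns [[(-1, 8)]]
  branch[1] choose=5:
    put(-66) @ H0 ⇒ s:=-66
    put(8) @ H0 ⇒ s:=8
    H0 returns (-1, 8)
    H1 returns (-1, 8)
    H2 returns [(-1, 8)]
    H3 returns [[(-1, 8)]]
  branch[2] choose=4:
    put(-66) @ H0 ⇒ s:=-66
    put(8) @ H0 ⇒ s:=8
    H0 returns (-1, 8)
    H1 returns (-1, 8)
    H2 returns [(-1, 8)]
    H3 returns [[(-1, 8)]]
= [[(-1, 8)], [(-1, 8)], [(-1, 8)]]

Answer: 3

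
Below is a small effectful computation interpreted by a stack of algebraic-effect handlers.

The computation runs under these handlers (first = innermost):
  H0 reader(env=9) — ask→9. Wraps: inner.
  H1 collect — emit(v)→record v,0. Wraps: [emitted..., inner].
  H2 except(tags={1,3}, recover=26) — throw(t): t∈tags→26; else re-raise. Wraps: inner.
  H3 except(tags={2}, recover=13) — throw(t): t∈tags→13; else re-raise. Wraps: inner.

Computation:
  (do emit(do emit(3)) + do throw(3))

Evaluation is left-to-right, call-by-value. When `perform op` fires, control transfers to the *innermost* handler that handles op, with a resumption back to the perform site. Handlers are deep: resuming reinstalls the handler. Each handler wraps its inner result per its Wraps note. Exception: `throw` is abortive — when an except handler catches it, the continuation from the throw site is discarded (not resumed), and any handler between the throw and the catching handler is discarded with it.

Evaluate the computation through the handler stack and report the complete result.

Answer: 26

Working:
emit(3) @ H1 ⇒ out+=3
emit(0) @ H1 ⇒ out+=0
throw(3) @ H2 caught ⇒ 26
H3 returns 26
= 26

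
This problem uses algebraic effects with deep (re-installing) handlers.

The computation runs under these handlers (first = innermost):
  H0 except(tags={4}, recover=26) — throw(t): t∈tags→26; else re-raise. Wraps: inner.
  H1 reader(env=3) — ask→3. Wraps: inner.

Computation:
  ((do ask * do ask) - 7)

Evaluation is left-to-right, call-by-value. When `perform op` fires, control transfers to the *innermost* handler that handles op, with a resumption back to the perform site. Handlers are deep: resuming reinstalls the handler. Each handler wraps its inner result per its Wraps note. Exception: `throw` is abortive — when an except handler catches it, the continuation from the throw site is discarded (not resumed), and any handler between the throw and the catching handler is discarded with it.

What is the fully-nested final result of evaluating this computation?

Working:
ask @ H1 ⇒ 3
ask @ H1 ⇒ 3
H0 returns 2
H1 returns 2
= 2

Answer: 2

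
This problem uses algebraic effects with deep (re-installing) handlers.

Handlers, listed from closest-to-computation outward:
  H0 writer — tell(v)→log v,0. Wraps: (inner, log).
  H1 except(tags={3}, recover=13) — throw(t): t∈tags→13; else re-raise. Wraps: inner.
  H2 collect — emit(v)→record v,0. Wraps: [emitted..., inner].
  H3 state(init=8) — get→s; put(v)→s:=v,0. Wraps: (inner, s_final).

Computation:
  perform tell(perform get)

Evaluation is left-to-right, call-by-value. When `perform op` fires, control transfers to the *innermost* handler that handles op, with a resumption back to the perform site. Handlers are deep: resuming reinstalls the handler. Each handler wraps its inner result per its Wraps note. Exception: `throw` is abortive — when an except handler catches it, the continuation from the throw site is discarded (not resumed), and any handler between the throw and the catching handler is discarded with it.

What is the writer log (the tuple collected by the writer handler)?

Evaluation trace:
get @ H3 ⇒ 8
tell(8) @ H0 ⇒ log+=8
H0 returns (0, (8))
H1 returns (0, (8))
H2 returns [(0, (8))]
H3 returns ([(0, (8))], 8)
= ([(0, (8))], 8)

Answer: (8)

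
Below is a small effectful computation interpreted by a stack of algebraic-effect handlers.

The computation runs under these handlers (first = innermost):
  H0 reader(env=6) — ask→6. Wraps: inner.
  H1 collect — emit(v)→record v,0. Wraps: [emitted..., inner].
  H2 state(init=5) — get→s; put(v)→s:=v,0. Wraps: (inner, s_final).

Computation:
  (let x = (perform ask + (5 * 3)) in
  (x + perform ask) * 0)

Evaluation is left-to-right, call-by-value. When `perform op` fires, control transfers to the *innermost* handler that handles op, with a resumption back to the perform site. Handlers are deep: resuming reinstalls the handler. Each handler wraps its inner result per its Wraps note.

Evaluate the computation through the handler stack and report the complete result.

Evaluation trace:
ask @ H0 ⇒ 6
ask @ H0 ⇒ 6
H0 returns 0
H1 returns [0]
H2 returns ([0], 5)
= ([0], 5)

Answer: ([0], 5)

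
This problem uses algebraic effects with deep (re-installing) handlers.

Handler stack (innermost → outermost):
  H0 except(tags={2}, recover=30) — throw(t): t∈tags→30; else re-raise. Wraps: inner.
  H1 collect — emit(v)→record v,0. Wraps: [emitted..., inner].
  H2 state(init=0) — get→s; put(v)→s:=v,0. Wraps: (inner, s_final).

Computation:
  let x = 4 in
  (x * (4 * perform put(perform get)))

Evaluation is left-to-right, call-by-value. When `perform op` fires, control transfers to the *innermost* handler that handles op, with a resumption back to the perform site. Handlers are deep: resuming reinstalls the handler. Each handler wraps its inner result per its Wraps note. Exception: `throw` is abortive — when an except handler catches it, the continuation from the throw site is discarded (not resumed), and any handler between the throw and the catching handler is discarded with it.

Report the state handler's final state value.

Working:
get @ H2 ⇒ 0
put(0) @ H2 ⇒ s:=0
H0 returns 0
H1 returns [0]
H2 returns ([0], 0)
= ([0], 0)

Answer: 0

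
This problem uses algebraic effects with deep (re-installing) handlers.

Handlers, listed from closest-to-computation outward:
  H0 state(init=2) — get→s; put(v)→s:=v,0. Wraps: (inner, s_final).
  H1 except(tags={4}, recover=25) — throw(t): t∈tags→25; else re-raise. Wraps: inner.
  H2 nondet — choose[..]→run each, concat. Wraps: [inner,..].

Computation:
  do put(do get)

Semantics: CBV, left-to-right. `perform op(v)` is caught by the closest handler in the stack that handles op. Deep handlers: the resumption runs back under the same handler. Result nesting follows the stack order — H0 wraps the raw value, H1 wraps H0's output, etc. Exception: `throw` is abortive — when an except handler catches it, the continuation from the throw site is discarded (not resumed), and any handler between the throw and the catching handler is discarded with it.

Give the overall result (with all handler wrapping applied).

Answer: [(0, 2)]

Working:
get @ H0 ⇒ 2
put(2) @ H0 ⇒ s:=2
H0 returns (0, 2)
H1 returns (0, 2)
H2 returns [(0, 2)]
= [(0, 2)]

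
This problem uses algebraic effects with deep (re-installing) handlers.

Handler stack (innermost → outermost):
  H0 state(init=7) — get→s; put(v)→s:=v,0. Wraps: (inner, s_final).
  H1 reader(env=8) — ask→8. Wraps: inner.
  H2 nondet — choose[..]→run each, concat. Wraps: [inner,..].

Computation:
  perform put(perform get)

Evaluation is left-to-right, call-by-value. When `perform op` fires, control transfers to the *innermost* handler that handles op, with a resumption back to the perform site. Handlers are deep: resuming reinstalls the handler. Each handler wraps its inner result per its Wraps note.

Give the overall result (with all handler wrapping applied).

Answer: [(0, 7)]

Evaluation trace:
get @ H0 ⇒ 7
put(7) @ H0 ⇒ s:=7
H0 returns (0, 7)
H1 returns (0, 7)
H2 returns [(0, 7)]
= [(0, 7)]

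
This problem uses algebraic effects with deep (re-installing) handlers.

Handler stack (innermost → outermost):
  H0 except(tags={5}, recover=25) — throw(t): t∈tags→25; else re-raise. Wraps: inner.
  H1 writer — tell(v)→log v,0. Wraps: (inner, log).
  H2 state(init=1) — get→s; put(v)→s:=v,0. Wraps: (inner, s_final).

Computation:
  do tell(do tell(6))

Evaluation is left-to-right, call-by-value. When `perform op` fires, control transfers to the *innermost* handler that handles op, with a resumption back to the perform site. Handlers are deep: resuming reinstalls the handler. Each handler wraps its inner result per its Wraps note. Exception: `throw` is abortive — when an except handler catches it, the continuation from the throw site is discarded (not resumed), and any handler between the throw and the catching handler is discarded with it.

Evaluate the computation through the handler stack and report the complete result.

Answer: ((0, (6, 0)), 1)

Working:
tell(6) @ H1 ⇒ log+=6
tell(0) @ H1 ⇒ log+=0
H0 returns 0
H1 returns (0, (6, 0))
H2 returns ((0, (6, 0)), 1)
= ((0, (6, 0)), 1)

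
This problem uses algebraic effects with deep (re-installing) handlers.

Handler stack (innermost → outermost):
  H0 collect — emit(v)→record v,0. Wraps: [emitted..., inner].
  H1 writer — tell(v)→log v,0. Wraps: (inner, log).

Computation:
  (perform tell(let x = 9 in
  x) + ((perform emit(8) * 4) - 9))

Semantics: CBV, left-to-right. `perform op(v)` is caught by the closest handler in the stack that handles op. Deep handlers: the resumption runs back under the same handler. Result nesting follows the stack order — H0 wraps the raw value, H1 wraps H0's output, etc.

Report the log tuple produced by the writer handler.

Answer: (9)

Evaluation trace:
tell(9) @ H1 ⇒ log+=9
emit(8) @ H0 ⇒ out+=8
H0 returns [8, -9]
H1 returns ([8, -9], (9))
= ([8, -9], (9))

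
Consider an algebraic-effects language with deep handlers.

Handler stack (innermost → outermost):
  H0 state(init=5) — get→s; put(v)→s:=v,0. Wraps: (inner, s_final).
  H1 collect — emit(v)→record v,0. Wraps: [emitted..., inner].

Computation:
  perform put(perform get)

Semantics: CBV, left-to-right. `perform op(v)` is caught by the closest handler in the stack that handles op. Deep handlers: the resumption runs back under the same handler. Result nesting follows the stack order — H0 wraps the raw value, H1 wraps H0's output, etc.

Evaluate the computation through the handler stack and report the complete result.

Answer: [(0, 5)]

Evaluation trace:
get @ H0 ⇒ 5
put(5) @ H0 ⇒ s:=5
H0 returns (0, 5)
H1 returns [(0, 5)]
= [(0, 5)]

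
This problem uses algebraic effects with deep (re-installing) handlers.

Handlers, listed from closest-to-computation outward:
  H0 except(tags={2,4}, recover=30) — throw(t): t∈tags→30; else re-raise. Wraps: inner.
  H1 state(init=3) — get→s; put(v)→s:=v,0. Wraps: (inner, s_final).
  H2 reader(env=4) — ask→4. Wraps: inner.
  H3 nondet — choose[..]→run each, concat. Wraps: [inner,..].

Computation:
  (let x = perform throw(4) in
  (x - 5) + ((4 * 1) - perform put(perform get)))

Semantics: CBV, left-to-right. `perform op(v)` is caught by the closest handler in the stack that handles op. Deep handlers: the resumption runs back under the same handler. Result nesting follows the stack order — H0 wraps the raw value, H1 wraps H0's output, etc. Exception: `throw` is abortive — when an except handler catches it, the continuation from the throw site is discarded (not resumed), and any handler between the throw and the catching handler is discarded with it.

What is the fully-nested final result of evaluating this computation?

Answer: [(30, 3)]

Evaluation trace:
throw(4) @ H0 caught ⇒ 30
H1 returns (30, 3)
H2 returns (30, 3)
H3 returns [(30, 3)]
= [(30, 3)]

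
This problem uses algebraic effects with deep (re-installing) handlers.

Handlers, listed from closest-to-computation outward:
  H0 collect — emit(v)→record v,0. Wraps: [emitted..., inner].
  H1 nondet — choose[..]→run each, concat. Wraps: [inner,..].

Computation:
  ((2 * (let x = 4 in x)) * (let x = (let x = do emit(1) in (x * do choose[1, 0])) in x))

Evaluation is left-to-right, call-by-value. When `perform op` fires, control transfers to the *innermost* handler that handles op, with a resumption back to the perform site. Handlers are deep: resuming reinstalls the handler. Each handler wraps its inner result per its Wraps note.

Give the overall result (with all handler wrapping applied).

Answer: [[1, 0], [1, 0]]

Step-by-step:
emit(1) @ H0 ⇒ out+=1
choose[1, 0] @ H1
  branch[0] choose=1:
    H0 returns [1, 0]
    H1 returns [[1, 0]]
  branch[1] choose=0:
    H0 returns [1, 0]
    H1 returns [[1, 0]]
= [[1, 0], [1, 0]]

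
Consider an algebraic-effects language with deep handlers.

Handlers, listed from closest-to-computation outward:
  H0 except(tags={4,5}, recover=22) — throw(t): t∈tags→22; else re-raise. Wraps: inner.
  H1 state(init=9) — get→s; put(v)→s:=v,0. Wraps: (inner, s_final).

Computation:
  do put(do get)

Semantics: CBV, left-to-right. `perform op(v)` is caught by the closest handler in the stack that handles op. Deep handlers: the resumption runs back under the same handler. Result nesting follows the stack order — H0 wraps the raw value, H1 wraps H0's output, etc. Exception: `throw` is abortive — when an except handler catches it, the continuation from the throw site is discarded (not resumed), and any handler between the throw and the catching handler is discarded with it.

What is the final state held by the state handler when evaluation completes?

Working:
get @ H1 ⇒ 9
put(9) @ H1 ⇒ s:=9
H0 returns 0
H1 returns (0, 9)
= (0, 9)

Answer: 9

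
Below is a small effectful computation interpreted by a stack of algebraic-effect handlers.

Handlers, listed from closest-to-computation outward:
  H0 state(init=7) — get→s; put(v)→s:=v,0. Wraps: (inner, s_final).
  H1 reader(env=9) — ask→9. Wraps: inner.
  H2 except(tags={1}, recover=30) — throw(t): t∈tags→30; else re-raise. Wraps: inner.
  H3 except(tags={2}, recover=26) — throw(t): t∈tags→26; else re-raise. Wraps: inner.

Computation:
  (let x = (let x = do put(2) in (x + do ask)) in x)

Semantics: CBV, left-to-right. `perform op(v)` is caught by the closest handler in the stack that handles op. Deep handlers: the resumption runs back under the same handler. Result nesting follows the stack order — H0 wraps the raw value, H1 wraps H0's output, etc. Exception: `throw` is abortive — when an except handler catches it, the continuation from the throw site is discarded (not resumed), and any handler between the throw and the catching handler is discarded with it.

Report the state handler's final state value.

Answer: 2

Step-by-step:
put(2) @ H0 ⇒ s:=2
ask @ H1 ⇒ 9
H0 returns (9, 2)
H1 returns (9, 2)
H2 returns (9, 2)
H3 returns (9, 2)
= (9, 2)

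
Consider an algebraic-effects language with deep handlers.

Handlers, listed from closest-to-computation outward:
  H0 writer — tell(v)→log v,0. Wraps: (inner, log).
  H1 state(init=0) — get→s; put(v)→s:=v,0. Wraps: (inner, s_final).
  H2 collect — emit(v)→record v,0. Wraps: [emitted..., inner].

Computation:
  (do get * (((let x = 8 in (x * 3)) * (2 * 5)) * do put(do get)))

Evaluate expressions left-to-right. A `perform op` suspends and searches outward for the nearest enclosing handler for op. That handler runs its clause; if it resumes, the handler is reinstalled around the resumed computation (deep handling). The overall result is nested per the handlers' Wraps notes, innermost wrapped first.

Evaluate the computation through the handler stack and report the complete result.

Answer: [((0, ()), 0)]

Working:
get @ H1 ⇒ 0
get @ H1 ⇒ 0
put(0) @ H1 ⇒ s:=0
H0 returns (0, ())
H1 returns ((0, ()), 0)
H2 returns [((0, ()), 0)]
= [((0, ()), 0)]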